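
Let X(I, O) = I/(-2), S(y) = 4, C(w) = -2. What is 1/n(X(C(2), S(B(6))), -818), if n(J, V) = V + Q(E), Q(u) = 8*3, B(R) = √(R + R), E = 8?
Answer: -1/794 ≈ -0.0012594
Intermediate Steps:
B(R) = √2*√R (B(R) = √(2*R) = √2*√R)
Q(u) = 24
X(I, O) = -I/2 (X(I, O) = I*(-½) = -I/2)
n(J, V) = 24 + V (n(J, V) = V + 24 = 24 + V)
1/n(X(C(2), S(B(6))), -818) = 1/(24 - 818) = 1/(-794) = -1/794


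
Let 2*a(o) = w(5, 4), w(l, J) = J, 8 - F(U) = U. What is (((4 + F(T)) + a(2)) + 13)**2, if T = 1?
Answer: 676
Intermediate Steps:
F(U) = 8 - U
a(o) = 2 (a(o) = (1/2)*4 = 2)
(((4 + F(T)) + a(2)) + 13)**2 = (((4 + (8 - 1*1)) + 2) + 13)**2 = (((4 + (8 - 1)) + 2) + 13)**2 = (((4 + 7) + 2) + 13)**2 = ((11 + 2) + 13)**2 = (13 + 13)**2 = 26**2 = 676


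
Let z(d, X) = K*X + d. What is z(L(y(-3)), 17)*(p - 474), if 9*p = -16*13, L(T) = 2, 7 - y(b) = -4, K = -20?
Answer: 1512212/9 ≈ 1.6802e+5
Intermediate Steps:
y(b) = 11 (y(b) = 7 - 1*(-4) = 7 + 4 = 11)
z(d, X) = d - 20*X (z(d, X) = -20*X + d = d - 20*X)
p = -208/9 (p = (-16*13)/9 = (⅑)*(-208) = -208/9 ≈ -23.111)
z(L(y(-3)), 17)*(p - 474) = (2 - 20*17)*(-208/9 - 474) = (2 - 340)*(-4474/9) = -338*(-4474/9) = 1512212/9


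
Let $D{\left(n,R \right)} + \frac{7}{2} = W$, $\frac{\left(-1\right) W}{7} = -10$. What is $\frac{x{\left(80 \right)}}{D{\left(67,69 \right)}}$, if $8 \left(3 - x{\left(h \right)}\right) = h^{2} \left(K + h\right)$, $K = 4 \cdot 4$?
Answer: $- \frac{21942}{19} \approx -1154.8$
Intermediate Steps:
$K = 16$
$x{\left(h \right)} = 3 - \frac{h^{2} \left(16 + h\right)}{8}$
$W = 70$ ($W = \left(-7\right) \left(-10\right) = 70$)
$D{\left(n,R \right)} = \frac{133}{2}$ ($D{\left(n,R \right)} = - \frac{7}{2} + 70 = \frac{133}{2}$)
$\frac{x{\left(80 \right)}}{D{\left(67,69 \right)}} = \frac{3 - 2 \cdot 80^{2} - \frac{80^{3}}{8}}{\frac{133}{2}} = \left(3 - 12800 - 64000\right) \frac{2}{133} = \left(-76797\right) \frac{2}{133} = - \frac{21942}{19}$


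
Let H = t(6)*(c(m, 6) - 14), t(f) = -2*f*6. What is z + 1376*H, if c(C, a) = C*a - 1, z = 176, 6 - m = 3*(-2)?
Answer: -5646928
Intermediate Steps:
m = 12 (m = 6 - 3*(-2) = 6 - 1*(-6) = 6 + 6 = 12)
c(C, a) = -1 + C*a
t(f) = -12*f
H = -4104 (H = (-12*6)*((-1 + 12*6) - 14) = -72*((-1 + 72) - 14) = -72*(71 - 14) = -72*57 = -4104)
z + 1376*H = 176 + 1376*(-4104) = 176 - 5647104 = -5646928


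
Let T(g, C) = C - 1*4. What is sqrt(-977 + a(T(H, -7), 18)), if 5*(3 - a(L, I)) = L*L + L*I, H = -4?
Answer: I*sqrt(23965)/5 ≈ 30.961*I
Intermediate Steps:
T(g, C) = -4 + C (T(g, C) = C - 4 = -4 + C)
a(L, I) = 3 - L**2/5 - I*L/5 (a(L, I) = 3 - (L*L + L*I)/5 = 3 - (L**2 + I*L)/5 = 3 + (-L**2/5 - I*L/5) = 3 - L**2/5 - I*L/5)
sqrt(-977 + a(T(H, -7), 18)) = sqrt(-977 + (3 - (-4 - 7)**2/5 - 1/5*18*(-4 - 7))) = sqrt(-977 + (3 - 1/5*(-11)**2 - 1/5*18*(-11))) = sqrt(-977 + (3 - 1/5*121 + 198/5)) = sqrt(-977 + (3 - 121/5 + 198/5)) = sqrt(-977 + 92/5) = sqrt(-4793/5) = I*sqrt(23965)/5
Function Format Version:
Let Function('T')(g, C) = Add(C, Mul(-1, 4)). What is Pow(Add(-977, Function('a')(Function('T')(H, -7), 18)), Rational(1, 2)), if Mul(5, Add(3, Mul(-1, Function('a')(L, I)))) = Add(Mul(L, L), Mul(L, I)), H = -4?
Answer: Mul(Rational(1, 5), I, Pow(23965, Rational(1, 2))) ≈ Mul(30.961, I)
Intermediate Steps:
Function('T')(g, C) = Add(-4, C) (Function('T')(g, C) = Add(C, -4) = Add(-4, C))
Function('a')(L, I) = Add(3, Mul(Rational(-1, 5), Pow(L, 2)), Mul(Rational(-1, 5), I, L)) (Function('a')(L, I) = Add(3, Mul(Rational(-1, 5), Add(Mul(L, L), Mul(L, I)))) = Add(3, Mul(Rational(-1, 5), Add(Pow(L, 2), Mul(I, L)))) = Add(3, Add(Mul(Rational(-1, 5), Pow(L, 2)), Mul(Rational(-1, 5), I, L))) = Add(3, Mul(Rational(-1, 5), Pow(L, 2)), Mul(Rational(-1, 5), I, L)))
Pow(Add(-977, Function('a')(Function('T')(H, -7), 18)), Rational(1, 2)) = Pow(Add(-977, Add(3, Mul(Rational(-1, 5), Pow(Add(-4, -7), 2)), Mul(Rational(-1, 5), 18, Add(-4, -7)))), Rational(1, 2)) = Pow(Add(-977, Add(3, Mul(Rational(-1, 5), Pow(-11, 2)), Mul(Rational(-1, 5), 18, -11))), Rational(1, 2)) = Pow(Add(-977, Add(3, Mul(Rational(-1, 5), 121), Rational(198, 5))), Rational(1, 2)) = Pow(Add(-977, Add(3, Rational(-121, 5), Rational(198, 5))), Rational(1, 2)) = Pow(Add(-977, Rational(92, 5)), Rational(1, 2)) = Pow(Rational(-4793, 5), Rational(1, 2)) = Mul(Rational(1, 5), I, Pow(23965, Rational(1, 2)))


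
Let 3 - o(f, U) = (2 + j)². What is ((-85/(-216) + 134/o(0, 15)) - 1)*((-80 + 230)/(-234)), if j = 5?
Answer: 33625/14904 ≈ 2.2561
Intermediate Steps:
o(f, U) = -46 (o(f, U) = 3 - (2 + 5)² = 3 - 1*7² = 3 - 1*49 = 3 - 49 = -46)
((-85/(-216) + 134/o(0, 15)) - 1)*((-80 + 230)/(-234)) = ((-85/(-216) + 134/(-46)) - 1)*((-80 + 230)/(-234)) = ((-85*(-1/216) + 134*(-1/46)) - 1)*(150*(-1/234)) = ((85/216 - 67/23) - 1)*(-25/39) = (-12517/4968 - 1)*(-25/39) = -17485/4968*(-25/39) = 33625/14904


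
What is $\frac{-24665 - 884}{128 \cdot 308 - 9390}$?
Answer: $- \frac{25549}{30034} \approx -0.85067$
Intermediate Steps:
$\frac{-24665 - 884}{128 \cdot 308 - 9390} = - \frac{25549}{39424 - 9390} = - \frac{25549}{30034}$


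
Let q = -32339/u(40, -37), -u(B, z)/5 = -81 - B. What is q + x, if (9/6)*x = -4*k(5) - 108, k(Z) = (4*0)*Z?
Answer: -75899/605 ≈ -125.45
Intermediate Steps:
u(B, z) = 405 + 5*B (u(B, z) = -5*(-81 - B) = 405 + 5*B)
k(Z) = 0 (k(Z) = 0*Z = 0)
x = -72 (x = 2*(-4*0 - 108)/3 = 2*(0 - 108)/3 = (⅔)*(-108) = -72)
q = -32339/605 (q = -32339/(405 + 5*40) = -32339/(405 + 200) = -32339/605 ≈ -53.453)
q + x = -32339/605 - 72 = -75899/605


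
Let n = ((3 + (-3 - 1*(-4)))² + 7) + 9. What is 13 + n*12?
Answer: 397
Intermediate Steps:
n = 32 (n = ((3 + (-3 + 4))² + 7) + 9 = ((3 + 1)² + 7) + 9 = (4² + 7) + 9 = (16 + 7) + 9 = 23 + 9 = 32)
13 + n*12 = 13 + 32*12 = 13 + 384 = 397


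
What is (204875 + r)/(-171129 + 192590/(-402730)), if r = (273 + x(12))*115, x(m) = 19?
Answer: -9603298215/6891897476 ≈ -1.3934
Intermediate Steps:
r = 33580 (r = (273 + 19)*115 = 292*115 = 33580)
(204875 + r)/(-171129 + 192590/(-402730)) = (204875 + 33580)/(-171129 + 192590/(-402730)) = 238455/(-171129 + 192590*(-1/402730)) = 238455/(-171129 - 19259/40273) = 238455/(-6891897476/40273) = 238455*(-40273/6891897476) = -9603298215/6891897476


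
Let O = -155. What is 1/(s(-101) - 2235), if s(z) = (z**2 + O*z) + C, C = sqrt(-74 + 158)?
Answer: 23621/557951557 - 2*sqrt(21)/557951557 ≈ 4.2319e-5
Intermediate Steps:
C = 2*sqrt(21) (C = sqrt(84) = 2*sqrt(21) ≈ 9.1651)
s(z) = z**2 - 155*z + 2*sqrt(21) (s(z) = (z**2 - 155*z) + 2*sqrt(21) = z**2 - 155*z + 2*sqrt(21))
1/(s(-101) - 2235) = 1/(((-101)**2 - 155*(-101) + 2*sqrt(21)) - 2235) = 1/((10201 + 15655 + 2*sqrt(21)) - 2235) = 1/((25856 + 2*sqrt(21)) - 2235) = 1/(23621 + 2*sqrt(21))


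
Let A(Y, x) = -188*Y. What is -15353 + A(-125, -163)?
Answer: 8147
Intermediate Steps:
-15353 + A(-125, -163) = -15353 - 188*(-125) = -15353 + 23500 = 8147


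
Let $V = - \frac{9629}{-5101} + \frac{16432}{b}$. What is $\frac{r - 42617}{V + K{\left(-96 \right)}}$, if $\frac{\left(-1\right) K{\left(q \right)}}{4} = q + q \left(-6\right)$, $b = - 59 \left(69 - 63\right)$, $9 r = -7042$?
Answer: $\frac{117553080605}{5321187969} \approx 22.092$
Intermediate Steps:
$r = - \frac{7042}{9}$ ($r = \frac{1}{9} \left(-7042\right) = - \frac{7042}{9} \approx -782.44$)
$b = -354$ ($b = \left(-59\right) 6 = -354$)
$K{\left(q \right)} = 20 q$ ($K{\left(q \right)} = - 4 \left(q + q \left(-6\right)\right) = - 4 \left(q - 6 q\right) = - 4 \left(- 5 q\right) = 20 q$)
$V = - \frac{40205483}{902877}$ ($V = - \frac{9629}{-5101} + \frac{16432}{-354} = \left(-9629\right) \left(- \frac{1}{5101}\right) + 16432 \left(- \frac{1}{354}\right) = \frac{9629}{5101} - \frac{8216}{177} = - \frac{40205483}{902877} \approx -44.53$)
$\frac{r - 42617}{V + K{\left(-96 \right)}} = \frac{- \frac{7042}{9} - 42617}{- \frac{40205483}{902877} + 20 \left(-96\right)} = - \frac{390595}{9 \left(- \frac{40205483}{902877} - 1920\right)} = - \frac{390595}{9 \left(- \frac{1773729323}{902877}\right)} = \left(- \frac{390595}{9}\right) \left(- \frac{902877}{1773729323}\right) = \frac{117553080605}{5321187969}$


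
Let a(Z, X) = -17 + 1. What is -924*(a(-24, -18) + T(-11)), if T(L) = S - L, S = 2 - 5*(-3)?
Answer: -11088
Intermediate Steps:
S = 17 (S = 2 + 15 = 17)
T(L) = 17 - L
a(Z, X) = -16
-924*(a(-24, -18) + T(-11)) = -924*(-16 + (17 - 1*(-11))) = -924*(-16 + (17 + 11)) = -924*(-16 + 28) = -924*12 = -11088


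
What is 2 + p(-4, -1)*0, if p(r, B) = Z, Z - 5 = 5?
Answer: 2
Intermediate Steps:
Z = 10 (Z = 5 + 5 = 10)
p(r, B) = 10
2 + p(-4, -1)*0 = 2 + 10*0 = 2 + 0 = 2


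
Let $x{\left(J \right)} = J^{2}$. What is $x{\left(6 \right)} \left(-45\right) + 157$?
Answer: $-1463$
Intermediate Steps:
$x{\left(6 \right)} \left(-45\right) + 157 = 6^{2} \left(-45\right) + 157 = 36 \left(-45\right) + 157 = -1620 + 157 = -1463$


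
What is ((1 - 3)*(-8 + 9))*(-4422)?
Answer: 8844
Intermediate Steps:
((1 - 3)*(-8 + 9))*(-4422) = -2*1*(-4422) = -2*(-4422) = 8844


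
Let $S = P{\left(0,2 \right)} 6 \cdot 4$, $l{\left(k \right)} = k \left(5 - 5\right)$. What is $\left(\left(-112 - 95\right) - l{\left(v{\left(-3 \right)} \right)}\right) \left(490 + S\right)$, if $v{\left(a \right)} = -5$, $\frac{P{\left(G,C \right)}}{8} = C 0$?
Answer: $-101430$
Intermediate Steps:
$P{\left(G,C \right)} = 0$ ($P{\left(G,C \right)} = 8 C 0 = 8 \cdot 0 = 0$)
$l{\left(k \right)} = 0$ ($l{\left(k \right)} = k 0 = 0$)
$S = 0$ ($S = 0 \cdot 6 \cdot 4 = 0 \cdot 4 = 0$)
$\left(\left(-112 - 95\right) - l{\left(v{\left(-3 \right)} \right)}\right) \left(490 + S\right) = \left(\left(-112 - 95\right) - 0\right) \left(490 + 0\right) = \left(-207 + 0\right) 490 = \left(-207\right) 490 = -101430$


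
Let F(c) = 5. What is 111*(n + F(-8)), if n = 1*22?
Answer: 2997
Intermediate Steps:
n = 22
111*(n + F(-8)) = 111*(22 + 5) = 111*27 = 2997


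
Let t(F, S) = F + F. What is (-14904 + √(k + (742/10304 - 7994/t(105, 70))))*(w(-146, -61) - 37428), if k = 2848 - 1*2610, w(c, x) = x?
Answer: 558736056 - 37489*√1523560710/2760 ≈ 5.5821e+8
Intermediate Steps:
t(F, S) = 2*F
k = 238 (k = 2848 - 2610 = 238)
(-14904 + √(k + (742/10304 - 7994/t(105, 70))))*(w(-146, -61) - 37428) = (-14904 + √(238 + (742/10304 - 7994/(2*105))))*(-61 - 37428) = (-14904 + √(238 + (742*(1/10304) - 7994/210)))*(-37489) = (-14904 + √(238 + (53/736 - 7994*1/210)))*(-37489) = (-14904 + √(238 + (53/736 - 571/15)))*(-37489) = (-14904 + √(238 - 419461/11040))*(-37489) = (-14904 + √(2208059/11040))*(-37489) = (-14904 + √1523560710/2760)*(-37489) = 558736056 - 37489*√1523560710/2760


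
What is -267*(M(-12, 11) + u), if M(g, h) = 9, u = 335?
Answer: -91848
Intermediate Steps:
-267*(M(-12, 11) + u) = -267*(9 + 335) = -267*344 = -91848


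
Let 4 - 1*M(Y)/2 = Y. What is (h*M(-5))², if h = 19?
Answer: 116964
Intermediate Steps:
M(Y) = 8 - 2*Y
(h*M(-5))² = (19*(8 - 2*(-5)))² = (19*(8 + 10))² = (19*18)² = 342² = 116964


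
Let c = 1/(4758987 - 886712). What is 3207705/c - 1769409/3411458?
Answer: 42374115133913380341/3411458 ≈ 1.2421e+13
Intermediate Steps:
c = 1/3872275 ≈ 2.5825e-7
3207705/c - 1769409/3411458 = 3207705/(1/3872275) - 1769409/3411458 = 3207705*3872275 - 1769409*1/3411458 = 12421115878875 - 1769409/3411458 = 42374115133913380341/3411458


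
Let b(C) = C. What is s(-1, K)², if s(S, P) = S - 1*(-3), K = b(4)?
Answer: 4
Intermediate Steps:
K = 4
s(S, P) = 3 + S (s(S, P) = S + 3 = 3 + S)
s(-1, K)² = (3 - 1)² = 2² = 4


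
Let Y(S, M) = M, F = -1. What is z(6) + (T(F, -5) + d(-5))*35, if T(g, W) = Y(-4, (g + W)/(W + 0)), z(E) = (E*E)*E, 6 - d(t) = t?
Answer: 643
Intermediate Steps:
d(t) = 6 - t
z(E) = E³ (z(E) = E²*E = E³)
T(g, W) = (W + g)/W (T(g, W) = (g + W)/(W + 0) = (W + g)/W)
z(6) + (T(F, -5) + d(-5))*35 = 6³ + ((-5 - 1)/(-5) + (6 - 1*(-5)))*35 = 216 + (-⅕*(-6) + (6 + 5))*35 = 216 + (6/5 + 11)*35 = 216 + (61/5)*35 = 216 + 427 = 643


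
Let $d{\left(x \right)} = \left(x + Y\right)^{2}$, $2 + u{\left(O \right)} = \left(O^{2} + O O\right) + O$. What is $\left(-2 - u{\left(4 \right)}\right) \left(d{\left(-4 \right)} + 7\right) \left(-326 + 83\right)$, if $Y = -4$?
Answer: $621108$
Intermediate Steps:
$u{\left(O \right)} = -2 + O + 2 O^{2}$ ($u{\left(O \right)} = -2 + \left(\left(O^{2} + O O\right) + O\right) = -2 + \left(\left(O^{2} + O^{2}\right) + O\right) = -2 + \left(2 O^{2} + O\right) = -2 + \left(O + 2 O^{2}\right) = -2 + O + 2 O^{2}$)
$d{\left(x \right)} = \left(-4 + x\right)^{2}$ ($d{\left(x \right)} = \left(x - 4\right)^{2} = \left(-4 + x\right)^{2}$)
$\left(-2 - u{\left(4 \right)}\right) \left(d{\left(-4 \right)} + 7\right) \left(-326 + 83\right) = \left(-2 - \left(-2 + 4 + 2 \cdot 4^{2}\right)\right) \left(\left(-4 - 4\right)^{2} + 7\right) \left(-326 + 83\right) = \left(-2 - \left(-2 + 4 + 2 \cdot 16\right)\right) \left(\left(-8\right)^{2} + 7\right) \left(-243\right) = \left(-2 - \left(-2 + 4 + 32\right)\right) \left(64 + 7\right) \left(-243\right) = \left(-2 - 34\right) 71 \left(-243\right) = \left(-36\right) 71 \left(-243\right) = \left(-2556\right) \left(-243\right) = 621108$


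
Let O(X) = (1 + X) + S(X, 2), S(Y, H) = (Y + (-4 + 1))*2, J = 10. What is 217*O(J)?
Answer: 5425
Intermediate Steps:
S(Y, H) = -6 + 2*Y (S(Y, H) = (Y - 3)*2 = (-3 + Y)*2 = -6 + 2*Y)
O(X) = -5 + 3*X (O(X) = (1 + X) + (-6 + 2*X) = -5 + 3*X)
217*O(J) = 217*(-5 + 3*10) = 217*(-5 + 30) = 217*25 = 5425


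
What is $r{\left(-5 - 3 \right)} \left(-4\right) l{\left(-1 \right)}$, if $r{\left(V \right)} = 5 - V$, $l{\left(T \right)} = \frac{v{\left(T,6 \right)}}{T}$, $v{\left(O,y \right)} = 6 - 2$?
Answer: $208$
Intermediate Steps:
$v{\left(O,y \right)} = 4$
$l{\left(T \right)} = \frac{4}{T}$
$r{\left(-5 - 3 \right)} \left(-4\right) l{\left(-1 \right)} = \left(5 - \left(-5 - 3\right)\right) \left(-4\right) \frac{4}{-1} = \left(5 - \left(-5 - 3\right)\right) \left(-4\right) 4 \left(-1\right) = \left(5 - -8\right) \left(-4\right) \left(-4\right) = \left(5 + 8\right) \left(-4\right) \left(-4\right) = 13 \left(-4\right) \left(-4\right) = \left(-52\right) \left(-4\right) = 208$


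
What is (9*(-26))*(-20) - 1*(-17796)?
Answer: 22476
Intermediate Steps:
(9*(-26))*(-20) - 1*(-17796) = -234*(-20) + 17796 = 4680 + 17796 = 22476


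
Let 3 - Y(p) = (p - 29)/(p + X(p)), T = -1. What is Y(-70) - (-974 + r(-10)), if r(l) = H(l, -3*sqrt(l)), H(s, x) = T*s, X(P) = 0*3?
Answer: 67591/70 ≈ 965.59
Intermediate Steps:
X(P) = 0
H(s, x) = -s
Y(p) = 3 - (-29 + p)/p (Y(p) = 3 - (p - 29)/(p + 0) = 3 - (-29 + p)/p)
r(l) = -l
Y(-70) - (-974 + r(-10)) = (2 + 29/(-70)) - (-974 - 1*(-10)) = (2 + 29*(-1/70)) - (-974 + 10) = (2 - 29/70) - 1*(-964) = 111/70 + 964 = 67591/70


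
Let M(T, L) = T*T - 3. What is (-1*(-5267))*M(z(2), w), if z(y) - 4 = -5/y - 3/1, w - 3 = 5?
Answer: -15801/4 ≈ -3950.3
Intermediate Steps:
w = 8 (w = 3 + 5 = 8)
z(y) = 1 - 5/y (z(y) = 4 + (-5/y - 3/1) = 4 + (-5/y - 3*1) = 4 + (-5/y - 3) = 4 + (-3 - 5/y) = 1 - 5/y)
M(T, L) = -3 + T**2 (M(T, L) = T**2 - 3 = -3 + T**2)
(-1*(-5267))*M(z(2), w) = (-1*(-5267))*(-3 + ((-5 + 2)/2)**2) = 5267*(-3 + ((1/2)*(-3))**2) = 5267*(-3 + (-3/2)**2) = 5267*(-3 + 9/4) = 5267*(-3/4) = -15801/4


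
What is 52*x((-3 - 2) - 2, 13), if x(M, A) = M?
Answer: -364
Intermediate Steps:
52*x((-3 - 2) - 2, 13) = 52*((-3 - 2) - 2) = 52*(-5 - 2) = 52*(-7) = -364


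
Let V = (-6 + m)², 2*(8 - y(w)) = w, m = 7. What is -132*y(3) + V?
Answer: -857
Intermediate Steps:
y(w) = 8 - w/2
V = 1 (V = (-6 + 7)² = 1² = 1)
-132*y(3) + V = -132*(8 - ½*3) + 1 = -132*(8 - 3/2) + 1 = -132*13/2 + 1 = -858 + 1 = -857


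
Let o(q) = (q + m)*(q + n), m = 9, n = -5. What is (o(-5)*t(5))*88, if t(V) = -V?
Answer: 17600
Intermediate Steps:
o(q) = (-5 + q)*(9 + q) (o(q) = (q + 9)*(q - 5) = (9 + q)*(-5 + q) = (-5 + q)*(9 + q))
(o(-5)*t(5))*88 = ((-45 + (-5)² + 4*(-5))*(-1*5))*88 = ((-45 + 25 - 20)*(-5))*88 = -40*(-5)*88 = 200*88 = 17600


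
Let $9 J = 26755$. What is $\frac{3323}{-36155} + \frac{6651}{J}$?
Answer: $\frac{415059056}{193465405} \approx 2.1454$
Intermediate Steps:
$J = \frac{26755}{9}$ ($J = \frac{1}{9} \cdot 26755 = \frac{26755}{9} \approx 2972.8$)
$\frac{3323}{-36155} + \frac{6651}{J} = \frac{3323}{-36155} + \frac{6651}{\frac{26755}{9}} = 3323 \left(- \frac{1}{36155}\right) + 6651 \cdot \frac{9}{26755} = - \frac{3323}{36155} + \frac{59859}{26755} = \frac{415059056}{193465405}$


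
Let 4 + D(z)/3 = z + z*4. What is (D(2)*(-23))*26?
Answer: -10764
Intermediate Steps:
D(z) = -12 + 15*z (D(z) = -12 + 3*(z + z*4) = -12 + 3*(z + 4*z) = -12 + 3*(5*z) = -12 + 15*z)
(D(2)*(-23))*26 = ((-12 + 15*2)*(-23))*26 = ((-12 + 30)*(-23))*26 = (18*(-23))*26 = -414*26 = -10764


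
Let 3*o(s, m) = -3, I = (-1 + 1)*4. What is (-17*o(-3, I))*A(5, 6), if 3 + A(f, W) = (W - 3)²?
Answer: 102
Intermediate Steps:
I = 0 (I = 0*4 = 0)
A(f, W) = -3 + (-3 + W)² (A(f, W) = -3 + (W - 3)² = -3 + (-3 + W)²)
o(s, m) = -1 (o(s, m) = (⅓)*(-3) = -1)
(-17*o(-3, I))*A(5, 6) = (-17*(-1))*(-3 + (-3 + 6)²) = 17*(-3 + 3²) = 17*(-3 + 9) = 17*6 = 102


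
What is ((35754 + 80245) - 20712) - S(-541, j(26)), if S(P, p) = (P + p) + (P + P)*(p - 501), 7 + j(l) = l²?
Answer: 276935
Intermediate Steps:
j(l) = -7 + l²
S(P, p) = P + p + 2*P*(-501 + p) (S(P, p) = (P + p) + (2*P)*(-501 + p) = (P + p) + 2*P*(-501 + p) = P + p + 2*P*(-501 + p))
((35754 + 80245) - 20712) - S(-541, j(26)) = ((35754 + 80245) - 20712) - ((-7 + 26²) - 1001*(-541) + 2*(-541)*(-7 + 26²)) = (115999 - 20712) - ((-7 + 676) + 541541 + 2*(-541)*(-7 + 676)) = 95287 - (669 + 541541 + 2*(-541)*669) = 95287 - (669 + 541541 - 723858) = 95287 - 1*(-181648) = 95287 + 181648 = 276935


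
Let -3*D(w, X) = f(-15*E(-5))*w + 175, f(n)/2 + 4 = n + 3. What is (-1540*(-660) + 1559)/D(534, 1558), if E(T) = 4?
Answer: 3053877/64973 ≈ 47.002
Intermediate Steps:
f(n) = -2 + 2*n (f(n) = -8 + 2*(n + 3) = -8 + 2*(3 + n) = -8 + (6 + 2*n) = -2 + 2*n)
D(w, X) = -175/3 + 122*w/3 (D(w, X) = -((-2 + 2*(-15*4))*w + 175)/3 = -((-2 + 2*(-60))*w + 175)/3 = -((-2 - 120)*w + 175)/3 = -(-122*w + 175)/3 = -(175 - 122*w)/3 = -175/3 + 122*w/3)
(-1540*(-660) + 1559)/D(534, 1558) = (-1540*(-660) + 1559)/(-175/3 + (122/3)*534) = (1016400 + 1559)/(-175/3 + 21716) = 1017959/(64973/3) = 1017959*(3/64973) = 3053877/64973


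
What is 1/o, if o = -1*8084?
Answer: -1/8084 ≈ -0.00012370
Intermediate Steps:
o = -8084
1/o = 1/(-8084) = -1/8084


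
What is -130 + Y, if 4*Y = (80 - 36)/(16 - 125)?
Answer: -14181/109 ≈ -130.10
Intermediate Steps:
Y = -11/109 (Y = ((80 - 36)/(16 - 125))/4 = (44/(-109))/4 = (44*(-1/109))/4 = (¼)*(-44/109) = -11/109 ≈ -0.10092)
-130 + Y = -130 - 11/109 = -14181/109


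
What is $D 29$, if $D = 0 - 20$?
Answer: $-580$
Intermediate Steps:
$D = -20$
$D 29 = \left(-20\right) 29 = -580$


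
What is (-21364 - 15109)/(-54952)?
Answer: 36473/54952 ≈ 0.66372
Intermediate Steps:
(-21364 - 15109)/(-54952) = -36473*(-1/54952) = 36473/54952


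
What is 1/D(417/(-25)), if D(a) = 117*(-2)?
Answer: -1/234 ≈ -0.0042735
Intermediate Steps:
D(a) = -234
1/D(417/(-25)) = 1/(-234) = -1/234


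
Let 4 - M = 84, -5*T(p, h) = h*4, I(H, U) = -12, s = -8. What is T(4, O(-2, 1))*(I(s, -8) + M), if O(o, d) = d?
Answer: 368/5 ≈ 73.600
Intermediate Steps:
T(p, h) = -4*h/5 (T(p, h) = -h*4/5 = -4*h/5)
M = -80 (M = 4 - 1*84 = 4 - 84 = -80)
T(4, O(-2, 1))*(I(s, -8) + M) = (-4/5*1)*(-12 - 80) = -4/5*(-92) = 368/5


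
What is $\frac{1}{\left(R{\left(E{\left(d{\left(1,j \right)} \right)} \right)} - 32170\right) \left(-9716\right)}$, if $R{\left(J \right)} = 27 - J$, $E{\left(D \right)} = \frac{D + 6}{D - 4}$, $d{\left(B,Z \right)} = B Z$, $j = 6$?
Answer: $\frac{1}{312359684} \approx 3.2014 \cdot 10^{-9}$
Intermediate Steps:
$E{\left(D \right)} = \frac{6 + D}{-4 + D}$
$\frac{1}{\left(R{\left(E{\left(d{\left(1,j \right)} \right)} \right)} - 32170\right) \left(-9716\right)} = \frac{1}{\left(\left(27 - \frac{6 + 1 \cdot 6}{-4 + 1 \cdot 6}\right) - 32170\right) \left(-9716\right)} = \frac{1}{\left(27 - \frac{6 + 6}{-4 + 6}\right) - 32170} \left(- \frac{1}{9716}\right) = \frac{1}{\left(27 - \frac{1}{2} \cdot 12\right) - 32170} \left(- \frac{1}{9716}\right) = \frac{1}{\left(27 - 6\right) - 32170} \left(- \frac{1}{9716}\right) = \frac{1}{21 - 32170} \left(- \frac{1}{9716}\right) = \frac{1}{-32149} \left(- \frac{1}{9716}\right) = \left(- \frac{1}{32149}\right) \left(- \frac{1}{9716}\right) = \frac{1}{312359684}$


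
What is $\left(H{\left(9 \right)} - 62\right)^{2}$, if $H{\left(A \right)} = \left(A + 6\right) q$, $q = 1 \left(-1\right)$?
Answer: $5929$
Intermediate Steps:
$q = -1$
$H{\left(A \right)} = -6 - A$ ($H{\left(A \right)} = \left(A + 6\right) \left(-1\right) = \left(6 + A\right) \left(-1\right) = -6 - A$)
$\left(H{\left(9 \right)} - 62\right)^{2} = \left(\left(-6 - 9\right) - 62\right)^{2} = \left(-15 - 62\right)^{2} = \left(-77\right)^{2} = 5929$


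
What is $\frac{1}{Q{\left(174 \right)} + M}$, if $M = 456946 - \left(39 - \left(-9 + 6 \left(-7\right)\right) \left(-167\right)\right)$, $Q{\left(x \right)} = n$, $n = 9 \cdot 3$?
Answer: $\frac{1}{465451} \approx 2.1485 \cdot 10^{-6}$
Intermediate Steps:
$n = 27$
$Q{\left(x \right)} = 27$
$M = 465424$ ($M = 456946 - \left(39 - \left(-9 - 42\right) \left(-167\right)\right) = 456946 - -8478 = 456946 + \left(-39 + 8517\right) = 456946 + 8478 = 465424$)
$\frac{1}{Q{\left(174 \right)} + M} = \frac{1}{27 + 465424} = \frac{1}{465451}$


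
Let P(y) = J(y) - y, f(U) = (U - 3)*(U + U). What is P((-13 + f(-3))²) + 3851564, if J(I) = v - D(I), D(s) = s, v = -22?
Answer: 3850484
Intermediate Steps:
f(U) = 2*U*(-3 + U) (f(U) = (-3 + U)*(2*U) = 2*U*(-3 + U))
J(I) = -22 - I
P(y) = -22 - 2*y (P(y) = (-22 - y) - y = -22 - 2*y)
P((-13 + f(-3))²) + 3851564 = (-22 - 2*(-13 + 2*(-3)*(-3 - 3))²) + 3851564 = (-22 - 2*(-13 + 2*(-3)*(-6))²) + 3851564 = (-22 - 2*(-13 + 36)²) + 3851564 = (-22 - 2*23²) + 3851564 = (-22 - 2*529) + 3851564 = (-22 - 1058) + 3851564 = -1080 + 3851564 = 3850484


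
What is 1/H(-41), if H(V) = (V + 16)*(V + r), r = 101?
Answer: -1/1500 ≈ -0.00066667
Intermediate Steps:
H(V) = (16 + V)*(101 + V) (H(V) = (V + 16)*(V + 101) = (16 + V)*(101 + V))
1/H(-41) = 1/(1616 + (-41)² + 117*(-41)) = 1/(1616 + 1681 - 4797) = 1/(-1500) = -1/1500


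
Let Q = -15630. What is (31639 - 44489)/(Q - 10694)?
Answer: 6425/13162 ≈ 0.48815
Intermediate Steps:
(31639 - 44489)/(Q - 10694) = (31639 - 44489)/(-15630 - 10694) = -12850/(-26324) = -12850*(-1/26324) = 6425/13162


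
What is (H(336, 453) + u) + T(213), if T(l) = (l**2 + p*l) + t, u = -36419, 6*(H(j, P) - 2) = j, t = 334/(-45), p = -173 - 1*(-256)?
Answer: 1200581/45 ≈ 26680.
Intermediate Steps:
p = 83 (p = -173 + 256 = 83)
t = -334/45 (t = 334*(-1/45) = -334/45 ≈ -7.4222)
H(j, P) = 2 + j/6
T(l) = -334/45 + l**2 + 83*l (T(l) = (l**2 + 83*l) - 334/45 = -334/45 + l**2 + 83*l)
(H(336, 453) + u) + T(213) = ((2 + (1/6)*336) - 36419) + (-334/45 + 213**2 + 83*213) = ((2 + 56) - 36419) + (-334/45 + 45369 + 17679) = (58 - 36419) + 2836826/45 = -36361 + 2836826/45 = 1200581/45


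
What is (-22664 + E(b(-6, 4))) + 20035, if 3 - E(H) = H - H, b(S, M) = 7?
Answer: -2626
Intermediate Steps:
E(H) = 3 (E(H) = 3 - (H - H) = 3 - 1*0 = 3 + 0 = 3)
(-22664 + E(b(-6, 4))) + 20035 = (-22664 + 3) + 20035 = -22661 + 20035 = -2626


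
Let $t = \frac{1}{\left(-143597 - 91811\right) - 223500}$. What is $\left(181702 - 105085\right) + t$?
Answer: $\frac{35160154235}{458908} \approx 76617.0$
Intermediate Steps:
$t = - \frac{1}{458908}$ ($t = \frac{1}{-235408 - 223500} = \frac{1}{-458908} = - \frac{1}{458908} \approx -2.1791 \cdot 10^{-6}$)
$\left(181702 - 105085\right) + t = \left(181702 - 105085\right) - \frac{1}{458908} = 76617 - \frac{1}{458908} = \frac{35160154235}{458908}$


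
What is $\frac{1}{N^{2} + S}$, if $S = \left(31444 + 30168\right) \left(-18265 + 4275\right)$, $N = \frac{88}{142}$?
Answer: $- \frac{5041}{4345099425144} \approx -1.1602 \cdot 10^{-9}$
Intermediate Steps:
$N = \frac{44}{71}$ ($N = 88 \cdot \frac{1}{142} = \frac{44}{71} \approx 0.61972$)
$S = -861951880$ ($S = 61612 \left(-13990\right) = -861951880$)
$\frac{1}{N^{2} + S} = \frac{1}{\left(\frac{44}{71}\right)^{2} - 861951880} = \frac{1}{\frac{1936}{5041} - 861951880} = \frac{1}{- \frac{4345099425144}{5041}} = - \frac{5041}{4345099425144}$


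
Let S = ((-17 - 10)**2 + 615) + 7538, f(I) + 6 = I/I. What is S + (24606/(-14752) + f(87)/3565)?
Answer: 46702440201/5259088 ≈ 8880.3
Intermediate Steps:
f(I) = -5 (f(I) = -6 + I/I = -6 + 1 = -5)
S = 8882 (S = ((-27)**2 + 615) + 7538 = (729 + 615) + 7538 = 1344 + 7538 = 8882)
S + (24606/(-14752) + f(87)/3565) = 8882 + (24606/(-14752) - 5/3565) = 8882 + (24606*(-1/14752) - 5*1/3565) = 8882 + (-12303/7376 - 1/713) = 8882 - 8779415/5259088 = 46702440201/5259088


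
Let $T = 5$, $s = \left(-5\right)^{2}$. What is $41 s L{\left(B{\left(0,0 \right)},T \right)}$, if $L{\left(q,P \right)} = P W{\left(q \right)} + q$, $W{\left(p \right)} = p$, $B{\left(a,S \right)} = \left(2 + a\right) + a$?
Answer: $12300$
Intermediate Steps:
$B{\left(a,S \right)} = 2 + 2 a$
$s = 25$
$L{\left(q,P \right)} = q + P q$ ($L{\left(q,P \right)} = P q + q = q + P q$)
$41 s L{\left(B{\left(0,0 \right)},T \right)} = 41 \cdot 25 \left(2 + 2 \cdot 0\right) \left(1 + 5\right) = 1025 \left(2 + 0\right) 6 = 1025 \cdot 2 \cdot 6 = 1025 \cdot 12 = 12300$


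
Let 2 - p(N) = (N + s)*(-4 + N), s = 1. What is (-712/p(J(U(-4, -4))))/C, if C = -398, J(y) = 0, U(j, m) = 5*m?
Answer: 178/597 ≈ 0.29816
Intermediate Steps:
p(N) = 2 - (1 + N)*(-4 + N) (p(N) = 2 - (N + 1)*(-4 + N) = 2 - (1 + N)*(-4 + N))
(-712/p(J(U(-4, -4))))/C = -712/(6 - 1*0² + 3*0)/(-398) = -712/(6 - 1*0 + 0)*(-1/398) = -712/(6 + 0 + 0)*(-1/398) = -712/6*(-1/398) = -712*⅙*(-1/398) = -356/3*(-1/398) = 178/597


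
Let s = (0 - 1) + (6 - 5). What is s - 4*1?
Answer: -4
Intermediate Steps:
s = 0 (s = -1 + 1 = 0)
s - 4*1 = 0 - 4*1 = 0 - 4 = -4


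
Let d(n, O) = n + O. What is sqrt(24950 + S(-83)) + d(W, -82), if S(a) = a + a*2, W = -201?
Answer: -283 + sqrt(24701) ≈ -125.83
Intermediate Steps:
d(n, O) = O + n
S(a) = 3*a (S(a) = a + 2*a = 3*a)
sqrt(24950 + S(-83)) + d(W, -82) = sqrt(24950 + 3*(-83)) + (-82 - 201) = sqrt(24950 - 249) - 283 = sqrt(24701) - 283 = -283 + sqrt(24701)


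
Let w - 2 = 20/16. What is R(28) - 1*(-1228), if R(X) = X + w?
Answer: 5037/4 ≈ 1259.3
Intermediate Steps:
w = 13/4 (w = 2 + 20/16 = 2 + 20*(1/16) = 2 + 5/4 = 13/4 ≈ 3.2500)
R(X) = 13/4 + X (R(X) = X + 13/4 = 13/4 + X)
R(28) - 1*(-1228) = (13/4 + 28) - 1*(-1228) = 125/4 + 1228 = 5037/4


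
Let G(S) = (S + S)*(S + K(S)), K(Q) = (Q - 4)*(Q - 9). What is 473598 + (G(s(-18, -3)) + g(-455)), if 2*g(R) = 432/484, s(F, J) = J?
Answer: 57246606/121 ≈ 4.7311e+5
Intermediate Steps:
K(Q) = (-9 + Q)*(-4 + Q) (K(Q) = (-4 + Q)*(-9 + Q) = (-9 + Q)*(-4 + Q))
g(R) = 54/121 (g(R) = (432/484)/2 = (432*(1/484))/2 = (½)*(108/121) = 54/121)
G(S) = 2*S*(36 + S² - 12*S) (G(S) = (S + S)*(S + (36 + S² - 13*S)) = (2*S)*(36 + S² - 12*S) = 2*S*(36 + S² - 12*S))
473598 + (G(s(-18, -3)) + g(-455)) = 473598 + (2*(-3)*(36 + (-3)² - 12*(-3)) + 54/121) = 473598 + (2*(-3)*(36 + 9 + 36) + 54/121) = 473598 + (2*(-3)*81 + 54/121) = 473598 + (-486 + 54/121) = 473598 - 58752/121 = 57246606/121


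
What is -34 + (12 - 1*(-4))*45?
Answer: 686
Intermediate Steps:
-34 + (12 - 1*(-4))*45 = -34 + (12 + 4)*45 = -34 + 16*45 = -34 + 720 = 686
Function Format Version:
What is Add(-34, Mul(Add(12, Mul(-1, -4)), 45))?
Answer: 686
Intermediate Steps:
Add(-34, Mul(Add(12, Mul(-1, -4)), 45)) = Add(-34, Mul(Add(12, 4), 45)) = Add(-34, Mul(16, 45)) = Add(-34, 720) = 686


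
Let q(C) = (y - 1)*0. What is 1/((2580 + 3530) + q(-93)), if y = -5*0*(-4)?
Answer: 1/6110 ≈ 0.00016367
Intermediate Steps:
y = 0 (y = 0*(-4) = 0)
q(C) = 0 (q(C) = (0 - 1)*0 = -1*0 = 0)
1/((2580 + 3530) + q(-93)) = 1/((2580 + 3530) + 0) = 1/(6110 + 0) = 1/6110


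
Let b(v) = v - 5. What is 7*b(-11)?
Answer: -112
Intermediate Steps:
b(v) = -5 + v
7*b(-11) = 7*(-5 - 11) = 7*(-16) = -112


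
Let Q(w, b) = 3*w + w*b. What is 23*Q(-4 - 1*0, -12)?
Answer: 828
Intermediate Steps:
Q(w, b) = 3*w + b*w
23*Q(-4 - 1*0, -12) = 23*((-4 - 1*0)*(3 - 12)) = 23*((-4 + 0)*(-9)) = 23*(-4*(-9)) = 23*36 = 828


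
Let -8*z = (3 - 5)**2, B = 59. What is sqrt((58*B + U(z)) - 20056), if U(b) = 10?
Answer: 4*I*sqrt(1039) ≈ 128.93*I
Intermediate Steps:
z = -1/2 (z = -(3 - 5)**2/8 = -1/8*(-2)**2 = -1/8*4 = -1/2 ≈ -0.50000)
sqrt((58*B + U(z)) - 20056) = sqrt((58*59 + 10) - 20056) = sqrt((3422 + 10) - 20056) = sqrt(3432 - 20056) = sqrt(-16624) = 4*I*sqrt(1039)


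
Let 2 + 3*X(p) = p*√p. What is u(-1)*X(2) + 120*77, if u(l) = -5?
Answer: 27730/3 - 10*√2/3 ≈ 9238.6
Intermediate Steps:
X(p) = -⅔ + p^(3/2)/3 (X(p) = -⅔ + (p*√p)/3 = -⅔ + p^(3/2)/3)
u(-1)*X(2) + 120*77 = -5*(-⅔ + 2^(3/2)/3) + 120*77 = -5*(-⅔ + (2*√2)/3) + 9240 = -5*(-⅔ + 2*√2/3) + 9240 = (10/3 - 10*√2/3) + 9240 = 27730/3 - 10*√2/3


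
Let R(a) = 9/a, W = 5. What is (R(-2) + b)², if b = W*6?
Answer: 2601/4 ≈ 650.25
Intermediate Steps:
b = 30 (b = 5*6 = 30)
(R(-2) + b)² = (9/(-2) + 30)² = (9*(-½) + 30)² = (-9/2 + 30)² = (51/2)² = 2601/4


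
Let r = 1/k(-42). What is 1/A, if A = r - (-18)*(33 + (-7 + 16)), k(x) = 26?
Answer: 26/19657 ≈ 0.0013227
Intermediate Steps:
r = 1/26 ≈ 0.038462
A = 19657/26 (A = 1/26 - (-18)*(33 + (-7 + 16)) = 1/26 - (-18)*(33 + 9) = 1/26 - (-18)*42 = 1/26 - 1*(-756) = 1/26 + 756 = 19657/26 ≈ 756.04)
1/A = 1/(19657/26) = 26/19657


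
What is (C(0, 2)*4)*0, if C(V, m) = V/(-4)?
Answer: 0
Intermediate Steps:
C(V, m) = -V/4 (C(V, m) = V*(-¼) = -V/4)
(C(0, 2)*4)*0 = (-¼*0*4)*0 = (0*4)*0 = 0*0 = 0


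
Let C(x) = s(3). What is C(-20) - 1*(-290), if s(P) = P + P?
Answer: 296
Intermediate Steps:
s(P) = 2*P
C(x) = 6 (C(x) = 2*3 = 6)
C(-20) - 1*(-290) = 6 - 1*(-290) = 6 + 290 = 296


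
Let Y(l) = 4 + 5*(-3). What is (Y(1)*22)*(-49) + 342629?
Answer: 354487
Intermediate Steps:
Y(l) = -11 (Y(l) = 4 - 15 = -11)
(Y(1)*22)*(-49) + 342629 = -11*22*(-49) + 342629 = -242*(-49) + 342629 = 11858 + 342629 = 354487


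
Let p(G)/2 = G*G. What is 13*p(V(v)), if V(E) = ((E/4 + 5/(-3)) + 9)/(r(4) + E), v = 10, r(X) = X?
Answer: 45253/3528 ≈ 12.827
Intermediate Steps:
V(E) = (22/3 + E/4)/(4 + E) (V(E) = ((E/4 + 5/(-3)) + 9)/(4 + E) = ((E*(¼) + 5*(-⅓)) + 9)/(4 + E) = ((E/4 - 5/3) + 9)/(4 + E) = ((-5/3 + E/4) + 9)/(4 + E) = (22/3 + E/4)/(4 + E))
p(G) = 2*G² (p(G) = 2*(G*G) = 2*G²)
13*p(V(v)) = 13*(2*((88 + 3*10)/(12*(4 + 10)))²) = 13*(2*((1/12)*(88 + 30)/14)²) = 13*(2*((1/12)*(1/14)*118)²) = 13*(2*(59/84)²) = 13*(2*(3481/7056)) = 13*(3481/3528) = 45253/3528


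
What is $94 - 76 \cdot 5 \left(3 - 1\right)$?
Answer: $-666$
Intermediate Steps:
$94 - 76 \cdot 5 \left(3 - 1\right) = 94 - 76 \cdot 5 \cdot 2 = 94 - 760 = -666$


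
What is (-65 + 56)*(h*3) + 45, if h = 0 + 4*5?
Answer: -495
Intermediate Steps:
h = 20 (h = 0 + 20 = 20)
(-65 + 56)*(h*3) + 45 = (-65 + 56)*(20*3) + 45 = -9*60 + 45 = -540 + 45 = -495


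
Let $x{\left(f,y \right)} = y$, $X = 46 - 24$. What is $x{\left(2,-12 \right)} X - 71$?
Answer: $-335$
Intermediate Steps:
$X = 22$
$x{\left(2,-12 \right)} X - 71 = \left(-12\right) 22 - 71 = -264 - 71 = -335$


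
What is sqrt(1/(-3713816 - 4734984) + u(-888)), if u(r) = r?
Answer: I*sqrt(158468531617922)/422440 ≈ 29.799*I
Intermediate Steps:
sqrt(1/(-3713816 - 4734984) + u(-888)) = sqrt(1/(-3713816 - 4734984) - 888) = sqrt(1/(-8448800) - 888) = sqrt(-1/8448800 - 888) = sqrt(-7502534401/8448800) = I*sqrt(158468531617922)/422440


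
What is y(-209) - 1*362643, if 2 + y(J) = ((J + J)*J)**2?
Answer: 7631756399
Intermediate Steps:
y(J) = -2 + 4*J**4 (y(J) = -2 + ((J + J)*J)**2 = -2 + ((2*J)*J)**2 = -2 + (2*J**2)**2 = -2 + 4*J**4)
y(-209) - 1*362643 = (-2 + 4*(-209)**4) - 1*362643 = (-2 + 4*1908029761) - 362643 = (-2 + 7632119044) - 362643 = 7632119042 - 362643 = 7631756399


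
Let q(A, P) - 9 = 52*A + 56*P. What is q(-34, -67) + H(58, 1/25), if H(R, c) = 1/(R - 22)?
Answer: -198395/36 ≈ -5511.0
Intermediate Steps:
q(A, P) = 9 + 52*A + 56*P (q(A, P) = 9 + (52*A + 56*P) = 9 + 52*A + 56*P)
H(R, c) = 1/(-22 + R)
q(-34, -67) + H(58, 1/25) = (9 + 52*(-34) + 56*(-67)) + 1/(-22 + 58) = (9 - 1768 - 3752) + 1/36 = -5511 + 1/36 = -198395/36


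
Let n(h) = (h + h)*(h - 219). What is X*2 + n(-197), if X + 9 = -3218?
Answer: 157450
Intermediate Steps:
n(h) = 2*h*(-219 + h) (n(h) = (2*h)*(-219 + h) = 2*h*(-219 + h))
X = -3227 (X = -9 - 3218 = -3227)
X*2 + n(-197) = -3227*2 + 2*(-197)*(-219 - 197) = -6454 + 2*(-197)*(-416) = -6454 + 163904 = 157450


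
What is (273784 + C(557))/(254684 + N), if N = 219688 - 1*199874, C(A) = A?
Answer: 274341/274498 ≈ 0.99943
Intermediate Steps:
N = 19814 (N = 219688 - 199874 = 19814)
(273784 + C(557))/(254684 + N) = (273784 + 557)/(254684 + 19814) = 274341/274498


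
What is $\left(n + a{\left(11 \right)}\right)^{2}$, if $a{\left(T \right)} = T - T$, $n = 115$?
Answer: $13225$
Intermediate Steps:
$a{\left(T \right)} = 0$
$\left(n + a{\left(11 \right)}\right)^{2} = \left(115 + 0\right)^{2} = 115^{2} = 13225$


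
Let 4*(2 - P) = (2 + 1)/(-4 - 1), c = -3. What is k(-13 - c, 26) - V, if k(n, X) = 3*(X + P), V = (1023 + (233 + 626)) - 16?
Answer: -35631/20 ≈ -1781.6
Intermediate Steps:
V = 1866 (V = (1023 + 859) - 16 = 1882 - 16 = 1866)
P = 43/20 (P = 2 - (2 + 1)/(4*(-4 - 1)) = 2 - 3/(4*(-5)) = 2 - 3*(-1)/(4*5) = 2 - ¼*(-⅗) = 2 + 3/20 = 43/20 ≈ 2.1500)
k(n, X) = 129/20 + 3*X (k(n, X) = 3*(X + 43/20) = 3*(43/20 + X) = 129/20 + 3*X)
k(-13 - c, 26) - V = (129/20 + 3*26) - 1*1866 = (129/20 + 78) - 1866 = 1689/20 - 1866 = -35631/20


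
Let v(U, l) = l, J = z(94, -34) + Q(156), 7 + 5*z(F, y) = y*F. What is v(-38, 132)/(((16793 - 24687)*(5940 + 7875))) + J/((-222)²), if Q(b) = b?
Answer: -2936380783/298594260180 ≈ -0.0098340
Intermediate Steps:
z(F, y) = -7/5 + F*y/5 (z(F, y) = -7/5 + (y*F)/5 = -7/5 + (F*y)/5 = -7/5 + F*y/5)
J = -2423/5 (J = (-7/5 + (⅕)*94*(-34)) + 156 = (-7/5 - 3196/5) + 156 = -3203/5 + 156 = -2423/5 ≈ -484.60)
v(-38, 132)/(((16793 - 24687)*(5940 + 7875))) + J/((-222)²) = 132/(((16793 - 24687)*(5940 + 7875))) - 2423/(5*((-222)²)) = 132/((-7894*13815)) - 2423/5/49284 = 132/(-109055610) - 2423/5*1/49284 = 132*(-1/109055610) - 2423/246420 = -22/18175935 - 2423/246420 = -2936380783/298594260180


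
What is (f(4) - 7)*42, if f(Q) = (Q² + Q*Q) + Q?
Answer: 1218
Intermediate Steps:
f(Q) = Q + 2*Q² (f(Q) = (Q² + Q²) + Q = 2*Q² + Q = Q + 2*Q²)
(f(4) - 7)*42 = (4*(1 + 2*4) - 7)*42 = (4*(1 + 8) - 7)*42 = (4*9 - 7)*42 = (36 - 7)*42 = 29*42 = 1218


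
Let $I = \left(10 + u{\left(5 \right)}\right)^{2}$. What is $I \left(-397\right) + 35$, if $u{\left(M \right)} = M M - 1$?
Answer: $-458897$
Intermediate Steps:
$u{\left(M \right)} = -1 + M^{2}$ ($u{\left(M \right)} = M^{2} - 1 = -1 + M^{2}$)
$I = 1156$ ($I = \left(10 - \left(1 - 5^{2}\right)\right)^{2} = \left(10 + \left(-1 + 25\right)\right)^{2} = \left(10 + 24\right)^{2} = 34^{2} = 1156$)
$I \left(-397\right) + 35 = 1156 \left(-397\right) + 35 = -458932 + 35 = -458897$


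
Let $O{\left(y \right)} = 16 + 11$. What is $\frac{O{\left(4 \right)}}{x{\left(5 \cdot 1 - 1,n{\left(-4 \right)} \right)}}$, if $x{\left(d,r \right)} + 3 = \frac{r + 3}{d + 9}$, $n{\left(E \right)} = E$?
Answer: $- \frac{351}{40} \approx -8.775$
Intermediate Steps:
$O{\left(y \right)} = 27$
$x{\left(d,r \right)} = -3 + \frac{3 + r}{9 + d}$ ($x{\left(d,r \right)} = -3 + \frac{r + 3}{d + 9} = -3 + \frac{3 + r}{9 + d}$)
$\frac{O{\left(4 \right)}}{x{\left(5 \cdot 1 - 1,n{\left(-4 \right)} \right)}} = \frac{27}{\frac{1}{9 + \left(5 \cdot 1 - 1\right)} \left(-24 - 4 - 3 \left(5 \cdot 1 - 1\right)\right)} = \frac{27}{\frac{1}{9 + \left(5 - 1\right)} \left(-24 - 4 - 3 \left(5 - 1\right)\right)} = \frac{27}{\frac{1}{9 + 4} \left(-24 - 4 - 12\right)} = \frac{27}{\frac{1}{13} \left(-24 - 4 - 12\right)} = \frac{27}{\frac{1}{13} \left(-40\right)} = \frac{27}{- \frac{40}{13}} = 27 \left(- \frac{13}{40}\right) = - \frac{351}{40}$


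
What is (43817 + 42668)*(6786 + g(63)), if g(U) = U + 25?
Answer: 594497890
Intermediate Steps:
g(U) = 25 + U
(43817 + 42668)*(6786 + g(63)) = (43817 + 42668)*(6786 + (25 + 63)) = 86485*(6786 + 88) = 86485*6874 = 594497890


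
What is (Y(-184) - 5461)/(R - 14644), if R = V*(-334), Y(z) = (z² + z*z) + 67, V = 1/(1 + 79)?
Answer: -2492720/585927 ≈ -4.2543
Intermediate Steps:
V = 1/80 ≈ 0.012500
Y(z) = 67 + 2*z² (Y(z) = (z² + z²) + 67 = 2*z² + 67 = 67 + 2*z²)
R = -167/40 (R = (1/80)*(-334) = -167/40 ≈ -4.1750)
(Y(-184) - 5461)/(R - 14644) = ((67 + 2*(-184)²) - 5461)/(-167/40 - 14644) = ((67 + 2*33856) - 5461)/(-585927/40) = ((67 + 67712) - 5461)*(-40/585927) = (67779 - 5461)*(-40/585927) = 62318*(-40/585927) = -2492720/585927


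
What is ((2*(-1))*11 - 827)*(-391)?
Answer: 331959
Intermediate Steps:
((2*(-1))*11 - 827)*(-391) = (-2*11 - 827)*(-391) = (-22 - 827)*(-391) = -849*(-391) = 331959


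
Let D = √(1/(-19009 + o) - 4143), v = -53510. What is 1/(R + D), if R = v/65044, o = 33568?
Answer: -550789827630/2774240239638913 - 183944432*I*√54885551889/2774240239638913 ≈ -0.00019854 - 0.015534*I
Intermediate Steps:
D = 4*I*√54885551889/14559 (D = √(1/(-19009 + 33568) - 4143) = √(1/14559 - 4143) = √(-60317936/14559) = 4*I*√54885551889/14559 ≈ 64.366*I)
R = -26755/32522 (R = -53510/65044 = -53510*1/65044 = -26755/32522 ≈ -0.82267)
1/(R + D) = 1/(-26755/32522 + 4*I*√54885551889/14559)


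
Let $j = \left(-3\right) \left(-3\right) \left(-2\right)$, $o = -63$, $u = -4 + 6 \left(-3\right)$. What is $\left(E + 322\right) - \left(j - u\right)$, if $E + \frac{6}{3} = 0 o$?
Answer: $316$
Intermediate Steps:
$u = -22$ ($u = -4 - 18 = -22$)
$j = -18$ ($j = 9 \left(-2\right) = -18$)
$E = -2$ ($E = -2 + 0 \left(-63\right) = -2 + 0 = -2$)
$\left(E + 322\right) - \left(j - u\right) = \left(-2 + 322\right) - 4 = 320 + \left(-22 + 18\right) = 320 - 4 = 316$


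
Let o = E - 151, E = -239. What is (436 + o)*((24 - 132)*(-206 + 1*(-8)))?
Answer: 1063152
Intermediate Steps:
o = -390 (o = -239 - 151 = -390)
(436 + o)*((24 - 132)*(-206 + 1*(-8))) = (436 - 390)*((24 - 132)*(-206 + 1*(-8))) = 46*(-108*(-206 - 8)) = 46*(-108*(-214)) = 46*23112 = 1063152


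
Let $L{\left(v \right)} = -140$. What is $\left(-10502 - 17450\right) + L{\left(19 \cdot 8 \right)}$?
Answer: $-28092$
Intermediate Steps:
$\left(-10502 - 17450\right) + L{\left(19 \cdot 8 \right)} = \left(-10502 - 17450\right) - 140 = -27952 - 140 = -28092$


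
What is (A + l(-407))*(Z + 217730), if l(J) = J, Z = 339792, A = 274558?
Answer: 152845213822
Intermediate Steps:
(A + l(-407))*(Z + 217730) = (274558 - 407)*(339792 + 217730) = 274151*557522 = 152845213822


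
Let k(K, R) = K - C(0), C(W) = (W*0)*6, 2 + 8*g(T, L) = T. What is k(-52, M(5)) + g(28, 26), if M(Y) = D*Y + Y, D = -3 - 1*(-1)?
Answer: -195/4 ≈ -48.750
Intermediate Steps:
g(T, L) = -¼ + T/8
D = -2 (D = -3 + 1 = -2)
C(W) = 0 (C(W) = 0*6 = 0)
M(Y) = -Y (M(Y) = -2*Y + Y = -Y)
k(K, R) = K (k(K, R) = K - 1*0 = K + 0 = K)
k(-52, M(5)) + g(28, 26) = -52 + (-¼ + (⅛)*28) = -52 + (-¼ + 7/2) = -52 + 13/4 = -195/4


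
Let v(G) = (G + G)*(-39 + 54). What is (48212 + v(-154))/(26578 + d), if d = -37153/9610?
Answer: 418919120/255377427 ≈ 1.6404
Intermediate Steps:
d = -37153/9610 (d = -37153*1/9610 = -37153/9610 ≈ -3.8661)
v(G) = 30*G (v(G) = (2*G)*15 = 30*G)
(48212 + v(-154))/(26578 + d) = (48212 + 30*(-154))/(26578 - 37153/9610) = (48212 - 4620)/(255377427/9610) = 43592*(9610/255377427) = 418919120/255377427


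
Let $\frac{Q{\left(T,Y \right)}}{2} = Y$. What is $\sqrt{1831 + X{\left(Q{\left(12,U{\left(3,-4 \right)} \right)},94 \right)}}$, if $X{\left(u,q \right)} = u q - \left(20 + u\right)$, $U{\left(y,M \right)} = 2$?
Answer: $\sqrt{2183} \approx 46.723$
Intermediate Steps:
$Q{\left(T,Y \right)} = 2 Y$
$X{\left(u,q \right)} = -20 - u + q u$ ($X{\left(u,q \right)} = q u - \left(20 + u\right) = -20 - u + q u$)
$\sqrt{1831 + X{\left(Q{\left(12,U{\left(3,-4 \right)} \right)},94 \right)}} = \sqrt{1831 - \left(20 + 4 - 188 \cdot 2\right)} = \sqrt{1831 - -352} = \sqrt{1831 + 352} = \sqrt{2183}$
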